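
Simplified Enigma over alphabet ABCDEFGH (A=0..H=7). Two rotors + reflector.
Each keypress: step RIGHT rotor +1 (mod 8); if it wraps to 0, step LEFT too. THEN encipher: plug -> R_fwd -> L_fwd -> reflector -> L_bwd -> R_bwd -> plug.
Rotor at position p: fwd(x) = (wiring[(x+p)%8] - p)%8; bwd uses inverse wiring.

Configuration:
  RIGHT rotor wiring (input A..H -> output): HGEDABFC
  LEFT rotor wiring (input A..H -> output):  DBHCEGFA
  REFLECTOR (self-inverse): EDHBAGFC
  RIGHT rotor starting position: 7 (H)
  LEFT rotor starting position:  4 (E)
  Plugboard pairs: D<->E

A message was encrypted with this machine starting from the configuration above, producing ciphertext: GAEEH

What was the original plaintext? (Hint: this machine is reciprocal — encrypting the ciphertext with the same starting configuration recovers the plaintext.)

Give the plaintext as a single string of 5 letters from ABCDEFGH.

Char 1 ('G'): step: R->0, L->5 (L advanced); G->plug->G->R->F->L->C->refl->H->L'->H->R'->A->plug->A
Char 2 ('A'): step: R->1, L=5; A->plug->A->R->F->L->C->refl->H->L'->H->R'->D->plug->E
Char 3 ('E'): step: R->2, L=5; E->plug->D->R->H->L->H->refl->C->L'->F->R'->G->plug->G
Char 4 ('E'): step: R->3, L=5; E->plug->D->R->C->L->D->refl->B->L'->A->R'->A->plug->A
Char 5 ('H'): step: R->4, L=5; H->plug->H->R->H->L->H->refl->C->L'->F->R'->B->plug->B

Answer: AEGAB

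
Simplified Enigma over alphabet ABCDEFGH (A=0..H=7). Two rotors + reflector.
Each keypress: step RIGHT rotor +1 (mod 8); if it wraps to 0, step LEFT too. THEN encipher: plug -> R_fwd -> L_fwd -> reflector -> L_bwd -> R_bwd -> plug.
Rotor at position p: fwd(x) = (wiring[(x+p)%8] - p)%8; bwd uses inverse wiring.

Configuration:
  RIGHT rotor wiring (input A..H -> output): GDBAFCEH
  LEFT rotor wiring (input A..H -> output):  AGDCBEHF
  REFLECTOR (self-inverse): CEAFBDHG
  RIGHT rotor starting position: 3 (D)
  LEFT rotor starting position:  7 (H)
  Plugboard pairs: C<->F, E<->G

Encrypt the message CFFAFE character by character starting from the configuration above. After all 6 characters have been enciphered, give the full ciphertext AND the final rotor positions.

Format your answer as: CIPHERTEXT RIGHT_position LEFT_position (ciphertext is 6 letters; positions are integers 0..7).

Char 1 ('C'): step: R->4, L=7; C->plug->F->R->H->L->A->refl->C->L'->F->R'->G->plug->E
Char 2 ('F'): step: R->5, L=7; F->plug->C->R->C->L->H->refl->G->L'->A->R'->H->plug->H
Char 3 ('F'): step: R->6, L=7; F->plug->C->R->A->L->G->refl->H->L'->C->R'->F->plug->C
Char 4 ('A'): step: R->7, L=7; A->plug->A->R->A->L->G->refl->H->L'->C->R'->D->plug->D
Char 5 ('F'): step: R->0, L->0 (L advanced); F->plug->C->R->B->L->G->refl->H->L'->G->R'->A->plug->A
Char 6 ('E'): step: R->1, L=0; E->plug->G->R->G->L->H->refl->G->L'->B->R'->E->plug->G
Final: ciphertext=EHCDAG, RIGHT=1, LEFT=0

Answer: EHCDAG 1 0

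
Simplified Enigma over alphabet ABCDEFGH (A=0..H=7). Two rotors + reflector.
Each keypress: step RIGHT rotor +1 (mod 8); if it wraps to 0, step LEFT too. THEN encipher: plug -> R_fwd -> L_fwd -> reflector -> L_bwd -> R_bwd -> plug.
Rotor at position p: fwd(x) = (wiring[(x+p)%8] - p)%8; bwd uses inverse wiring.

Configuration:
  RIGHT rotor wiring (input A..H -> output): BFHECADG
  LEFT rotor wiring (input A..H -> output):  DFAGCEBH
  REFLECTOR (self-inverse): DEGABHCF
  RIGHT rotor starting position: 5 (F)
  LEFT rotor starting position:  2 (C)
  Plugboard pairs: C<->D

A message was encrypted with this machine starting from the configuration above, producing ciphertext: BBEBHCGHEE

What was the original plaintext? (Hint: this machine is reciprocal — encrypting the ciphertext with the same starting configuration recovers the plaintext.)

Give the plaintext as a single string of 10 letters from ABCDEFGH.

Answer: DACDCDAECC

Derivation:
Char 1 ('B'): step: R->6, L=2; B->plug->B->R->A->L->G->refl->C->L'->D->R'->C->plug->D
Char 2 ('B'): step: R->7, L=2; B->plug->B->R->C->L->A->refl->D->L'->H->R'->A->plug->A
Char 3 ('E'): step: R->0, L->3 (L advanced); E->plug->E->R->C->L->B->refl->E->L'->E->R'->D->plug->C
Char 4 ('B'): step: R->1, L=3; B->plug->B->R->G->L->C->refl->G->L'->D->R'->C->plug->D
Char 5 ('H'): step: R->2, L=3; H->plug->H->R->D->L->G->refl->C->L'->G->R'->D->plug->C
Char 6 ('C'): step: R->3, L=3; C->plug->D->R->A->L->D->refl->A->L'->F->R'->C->plug->D
Char 7 ('G'): step: R->4, L=3; G->plug->G->R->D->L->G->refl->C->L'->G->R'->A->plug->A
Char 8 ('H'): step: R->5, L=3; H->plug->H->R->F->L->A->refl->D->L'->A->R'->E->plug->E
Char 9 ('E'): step: R->6, L=3; E->plug->E->R->B->L->H->refl->F->L'->H->R'->D->plug->C
Char 10 ('E'): step: R->7, L=3; E->plug->E->R->F->L->A->refl->D->L'->A->R'->D->plug->C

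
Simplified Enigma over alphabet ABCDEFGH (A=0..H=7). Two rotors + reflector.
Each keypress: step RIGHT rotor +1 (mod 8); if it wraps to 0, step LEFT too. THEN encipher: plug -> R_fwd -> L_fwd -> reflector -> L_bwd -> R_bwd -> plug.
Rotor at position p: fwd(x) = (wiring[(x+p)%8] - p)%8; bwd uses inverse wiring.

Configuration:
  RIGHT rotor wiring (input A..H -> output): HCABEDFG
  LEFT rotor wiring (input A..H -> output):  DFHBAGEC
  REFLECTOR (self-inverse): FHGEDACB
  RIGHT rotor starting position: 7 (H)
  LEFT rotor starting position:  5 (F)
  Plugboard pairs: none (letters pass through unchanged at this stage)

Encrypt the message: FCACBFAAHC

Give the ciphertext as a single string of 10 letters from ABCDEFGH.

Answer: EHHADGEEGA

Derivation:
Char 1 ('F'): step: R->0, L->6 (L advanced); F->plug->F->R->D->L->H->refl->B->L'->E->R'->E->plug->E
Char 2 ('C'): step: R->1, L=6; C->plug->C->R->A->L->G->refl->C->L'->G->R'->H->plug->H
Char 3 ('A'): step: R->2, L=6; A->plug->A->R->G->L->C->refl->G->L'->A->R'->H->plug->H
Char 4 ('C'): step: R->3, L=6; C->plug->C->R->A->L->G->refl->C->L'->G->R'->A->plug->A
Char 5 ('B'): step: R->4, L=6; B->plug->B->R->H->L->A->refl->F->L'->C->R'->D->plug->D
Char 6 ('F'): step: R->5, L=6; F->plug->F->R->D->L->H->refl->B->L'->E->R'->G->plug->G
Char 7 ('A'): step: R->6, L=6; A->plug->A->R->H->L->A->refl->F->L'->C->R'->E->plug->E
Char 8 ('A'): step: R->7, L=6; A->plug->A->R->H->L->A->refl->F->L'->C->R'->E->plug->E
Char 9 ('H'): step: R->0, L->7 (L advanced); H->plug->H->R->G->L->H->refl->B->L'->F->R'->G->plug->G
Char 10 ('C'): step: R->1, L=7; C->plug->C->R->A->L->D->refl->E->L'->B->R'->A->plug->A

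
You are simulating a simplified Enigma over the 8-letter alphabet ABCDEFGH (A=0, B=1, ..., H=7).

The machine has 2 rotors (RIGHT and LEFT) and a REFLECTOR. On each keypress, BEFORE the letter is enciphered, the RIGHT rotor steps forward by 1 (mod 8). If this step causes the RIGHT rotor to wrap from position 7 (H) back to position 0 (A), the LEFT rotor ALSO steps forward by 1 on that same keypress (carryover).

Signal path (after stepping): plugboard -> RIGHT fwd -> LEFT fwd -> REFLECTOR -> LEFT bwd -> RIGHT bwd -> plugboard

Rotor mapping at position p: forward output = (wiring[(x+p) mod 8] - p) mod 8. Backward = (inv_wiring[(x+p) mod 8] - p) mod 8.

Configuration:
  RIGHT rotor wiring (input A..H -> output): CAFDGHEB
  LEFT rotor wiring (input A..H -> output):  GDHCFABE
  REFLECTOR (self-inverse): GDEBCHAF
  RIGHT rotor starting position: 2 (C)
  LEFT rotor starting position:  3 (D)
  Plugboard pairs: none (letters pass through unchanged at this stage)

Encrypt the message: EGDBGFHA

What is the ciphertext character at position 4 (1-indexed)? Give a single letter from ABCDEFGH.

Char 1 ('E'): step: R->3, L=3; E->plug->E->R->G->L->A->refl->G->L'->D->R'->B->plug->B
Char 2 ('G'): step: R->4, L=3; G->plug->G->R->B->L->C->refl->E->L'->H->R'->H->plug->H
Char 3 ('D'): step: R->5, L=3; D->plug->D->R->F->L->D->refl->B->L'->E->R'->C->plug->C
Char 4 ('B'): step: R->6, L=3; B->plug->B->R->D->L->G->refl->A->L'->G->R'->A->plug->A

A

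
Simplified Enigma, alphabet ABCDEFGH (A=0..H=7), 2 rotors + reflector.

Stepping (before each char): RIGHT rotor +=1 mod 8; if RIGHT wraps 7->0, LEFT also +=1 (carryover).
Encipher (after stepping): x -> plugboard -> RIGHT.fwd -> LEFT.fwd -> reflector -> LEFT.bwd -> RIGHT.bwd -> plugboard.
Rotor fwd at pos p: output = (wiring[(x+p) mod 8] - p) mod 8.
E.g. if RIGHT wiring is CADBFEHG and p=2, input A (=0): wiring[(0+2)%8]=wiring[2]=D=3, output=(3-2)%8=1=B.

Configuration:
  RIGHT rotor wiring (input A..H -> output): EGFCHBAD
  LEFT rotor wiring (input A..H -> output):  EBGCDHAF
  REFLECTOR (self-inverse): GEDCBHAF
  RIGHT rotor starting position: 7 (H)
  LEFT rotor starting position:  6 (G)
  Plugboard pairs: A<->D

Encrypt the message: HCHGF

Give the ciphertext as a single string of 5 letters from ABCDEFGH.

Answer: FHGFC

Derivation:
Char 1 ('H'): step: R->0, L->7 (L advanced); H->plug->H->R->D->L->H->refl->F->L'->B->R'->F->plug->F
Char 2 ('C'): step: R->1, L=7; C->plug->C->R->B->L->F->refl->H->L'->D->R'->H->plug->H
Char 3 ('H'): step: R->2, L=7; H->plug->H->R->E->L->D->refl->C->L'->C->R'->G->plug->G
Char 4 ('G'): step: R->3, L=7; G->plug->G->R->D->L->H->refl->F->L'->B->R'->F->plug->F
Char 5 ('F'): step: R->4, L=7; F->plug->F->R->C->L->C->refl->D->L'->E->R'->C->plug->C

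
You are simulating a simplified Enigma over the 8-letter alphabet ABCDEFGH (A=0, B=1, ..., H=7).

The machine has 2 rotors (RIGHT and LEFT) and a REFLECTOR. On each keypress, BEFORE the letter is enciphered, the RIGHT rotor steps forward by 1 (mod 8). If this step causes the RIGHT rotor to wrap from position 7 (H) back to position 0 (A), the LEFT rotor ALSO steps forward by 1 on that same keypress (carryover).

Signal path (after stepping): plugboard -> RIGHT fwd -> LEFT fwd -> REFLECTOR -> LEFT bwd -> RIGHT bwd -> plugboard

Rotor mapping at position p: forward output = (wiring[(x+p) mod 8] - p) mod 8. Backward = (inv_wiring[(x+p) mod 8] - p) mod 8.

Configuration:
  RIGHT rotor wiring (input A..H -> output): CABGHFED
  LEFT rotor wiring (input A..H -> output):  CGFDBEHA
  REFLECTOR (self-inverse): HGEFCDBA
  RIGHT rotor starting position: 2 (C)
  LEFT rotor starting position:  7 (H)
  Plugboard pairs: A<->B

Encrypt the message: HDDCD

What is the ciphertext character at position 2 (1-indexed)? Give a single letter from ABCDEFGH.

Char 1 ('H'): step: R->3, L=7; H->plug->H->R->G->L->F->refl->D->L'->B->R'->D->plug->D
Char 2 ('D'): step: R->4, L=7; D->plug->D->R->H->L->A->refl->H->L'->C->R'->H->plug->H

H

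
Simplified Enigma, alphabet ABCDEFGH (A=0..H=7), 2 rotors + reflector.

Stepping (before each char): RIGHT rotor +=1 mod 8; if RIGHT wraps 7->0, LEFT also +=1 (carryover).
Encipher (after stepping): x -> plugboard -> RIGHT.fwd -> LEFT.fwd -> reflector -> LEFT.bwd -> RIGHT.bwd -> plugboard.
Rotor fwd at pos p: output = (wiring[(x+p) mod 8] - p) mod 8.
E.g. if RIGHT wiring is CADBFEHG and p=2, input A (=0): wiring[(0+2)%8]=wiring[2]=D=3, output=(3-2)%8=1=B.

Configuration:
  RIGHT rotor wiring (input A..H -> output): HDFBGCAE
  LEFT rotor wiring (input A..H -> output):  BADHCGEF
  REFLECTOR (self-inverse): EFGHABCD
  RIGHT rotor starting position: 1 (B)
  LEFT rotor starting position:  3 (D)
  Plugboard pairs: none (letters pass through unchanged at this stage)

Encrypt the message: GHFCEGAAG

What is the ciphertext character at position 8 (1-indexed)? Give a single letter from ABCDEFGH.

Char 1 ('G'): step: R->2, L=3; G->plug->G->R->F->L->G->refl->C->L'->E->R'->C->plug->C
Char 2 ('H'): step: R->3, L=3; H->plug->H->R->C->L->D->refl->H->L'->B->R'->E->plug->E
Char 3 ('F'): step: R->4, L=3; F->plug->F->R->H->L->A->refl->E->L'->A->R'->D->plug->D
Char 4 ('C'): step: R->5, L=3; C->plug->C->R->H->L->A->refl->E->L'->A->R'->F->plug->F
Char 5 ('E'): step: R->6, L=3; E->plug->E->R->H->L->A->refl->E->L'->A->R'->G->plug->G
Char 6 ('G'): step: R->7, L=3; G->plug->G->R->D->L->B->refl->F->L'->G->R'->D->plug->D
Char 7 ('A'): step: R->0, L->4 (L advanced); A->plug->A->R->H->L->D->refl->H->L'->G->R'->E->plug->E
Char 8 ('A'): step: R->1, L=4; A->plug->A->R->C->L->A->refl->E->L'->F->R'->D->plug->D

D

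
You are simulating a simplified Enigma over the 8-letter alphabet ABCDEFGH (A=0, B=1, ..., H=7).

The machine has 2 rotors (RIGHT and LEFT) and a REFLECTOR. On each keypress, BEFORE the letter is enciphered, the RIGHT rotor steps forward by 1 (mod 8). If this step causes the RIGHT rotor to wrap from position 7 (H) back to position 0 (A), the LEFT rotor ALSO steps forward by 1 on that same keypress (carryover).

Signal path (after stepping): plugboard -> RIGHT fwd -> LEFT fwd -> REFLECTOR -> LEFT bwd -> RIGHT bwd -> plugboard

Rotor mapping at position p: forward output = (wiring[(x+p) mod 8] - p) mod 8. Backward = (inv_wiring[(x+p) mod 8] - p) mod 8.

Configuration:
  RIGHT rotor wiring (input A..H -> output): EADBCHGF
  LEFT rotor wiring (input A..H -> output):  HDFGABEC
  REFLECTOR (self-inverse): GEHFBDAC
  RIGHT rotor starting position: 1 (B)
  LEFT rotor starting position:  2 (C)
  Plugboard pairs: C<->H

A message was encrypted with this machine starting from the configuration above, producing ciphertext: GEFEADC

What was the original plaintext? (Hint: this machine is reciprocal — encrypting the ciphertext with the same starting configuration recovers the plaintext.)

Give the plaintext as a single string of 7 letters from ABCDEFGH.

Answer: DGBGHFH

Derivation:
Char 1 ('G'): step: R->2, L=2; G->plug->G->R->C->L->G->refl->A->L'->F->R'->D->plug->D
Char 2 ('E'): step: R->3, L=2; E->plug->E->R->C->L->G->refl->A->L'->F->R'->G->plug->G
Char 3 ('F'): step: R->4, L=2; F->plug->F->R->E->L->C->refl->H->L'->D->R'->B->plug->B
Char 4 ('E'): step: R->5, L=2; E->plug->E->R->D->L->H->refl->C->L'->E->R'->G->plug->G
Char 5 ('A'): step: R->6, L=2; A->plug->A->R->A->L->D->refl->F->L'->G->R'->C->plug->H
Char 6 ('D'): step: R->7, L=2; D->plug->D->R->E->L->C->refl->H->L'->D->R'->F->plug->F
Char 7 ('C'): step: R->0, L->3 (L advanced); C->plug->H->R->F->L->E->refl->B->L'->D->R'->C->plug->H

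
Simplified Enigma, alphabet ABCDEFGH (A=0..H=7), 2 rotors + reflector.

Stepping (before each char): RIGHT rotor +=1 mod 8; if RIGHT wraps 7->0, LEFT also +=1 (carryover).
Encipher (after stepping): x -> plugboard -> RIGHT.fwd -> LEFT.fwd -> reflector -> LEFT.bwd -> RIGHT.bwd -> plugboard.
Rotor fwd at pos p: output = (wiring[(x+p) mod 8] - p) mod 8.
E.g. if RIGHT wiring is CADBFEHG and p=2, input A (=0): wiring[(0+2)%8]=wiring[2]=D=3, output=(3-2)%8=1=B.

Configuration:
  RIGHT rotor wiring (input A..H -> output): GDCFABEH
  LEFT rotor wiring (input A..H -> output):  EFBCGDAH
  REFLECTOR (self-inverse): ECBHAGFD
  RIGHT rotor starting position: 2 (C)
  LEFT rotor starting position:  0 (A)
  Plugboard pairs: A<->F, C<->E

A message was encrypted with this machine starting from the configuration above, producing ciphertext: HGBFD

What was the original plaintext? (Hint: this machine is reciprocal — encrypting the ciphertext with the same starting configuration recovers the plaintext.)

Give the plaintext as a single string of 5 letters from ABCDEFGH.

Answer: BEAEG

Derivation:
Char 1 ('H'): step: R->3, L=0; H->plug->H->R->H->L->H->refl->D->L'->F->R'->B->plug->B
Char 2 ('G'): step: R->4, L=0; G->plug->G->R->G->L->A->refl->E->L'->A->R'->C->plug->E
Char 3 ('B'): step: R->5, L=0; B->plug->B->R->H->L->H->refl->D->L'->F->R'->F->plug->A
Char 4 ('F'): step: R->6, L=0; F->plug->A->R->G->L->A->refl->E->L'->A->R'->C->plug->E
Char 5 ('D'): step: R->7, L=0; D->plug->D->R->D->L->C->refl->B->L'->C->R'->G->plug->G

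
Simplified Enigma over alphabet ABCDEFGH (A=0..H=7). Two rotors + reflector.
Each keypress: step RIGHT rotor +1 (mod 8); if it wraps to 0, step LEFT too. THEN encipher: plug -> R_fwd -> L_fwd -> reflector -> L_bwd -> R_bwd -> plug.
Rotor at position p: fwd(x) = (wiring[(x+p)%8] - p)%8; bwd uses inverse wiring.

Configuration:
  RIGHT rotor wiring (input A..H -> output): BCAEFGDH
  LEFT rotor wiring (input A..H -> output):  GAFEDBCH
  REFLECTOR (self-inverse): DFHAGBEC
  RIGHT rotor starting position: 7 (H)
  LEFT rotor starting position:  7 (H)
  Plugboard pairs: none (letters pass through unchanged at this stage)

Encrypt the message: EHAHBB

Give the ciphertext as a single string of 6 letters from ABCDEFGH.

Char 1 ('E'): step: R->0, L->0 (L advanced); E->plug->E->R->F->L->B->refl->F->L'->C->R'->B->plug->B
Char 2 ('H'): step: R->1, L=0; H->plug->H->R->A->L->G->refl->E->L'->D->R'->C->plug->C
Char 3 ('A'): step: R->2, L=0; A->plug->A->R->G->L->C->refl->H->L'->H->R'->G->plug->G
Char 4 ('H'): step: R->3, L=0; H->plug->H->R->F->L->B->refl->F->L'->C->R'->B->plug->B
Char 5 ('B'): step: R->4, L=0; B->plug->B->R->C->L->F->refl->B->L'->F->R'->E->plug->E
Char 6 ('B'): step: R->5, L=0; B->plug->B->R->G->L->C->refl->H->L'->H->R'->G->plug->G

Answer: BCGBEG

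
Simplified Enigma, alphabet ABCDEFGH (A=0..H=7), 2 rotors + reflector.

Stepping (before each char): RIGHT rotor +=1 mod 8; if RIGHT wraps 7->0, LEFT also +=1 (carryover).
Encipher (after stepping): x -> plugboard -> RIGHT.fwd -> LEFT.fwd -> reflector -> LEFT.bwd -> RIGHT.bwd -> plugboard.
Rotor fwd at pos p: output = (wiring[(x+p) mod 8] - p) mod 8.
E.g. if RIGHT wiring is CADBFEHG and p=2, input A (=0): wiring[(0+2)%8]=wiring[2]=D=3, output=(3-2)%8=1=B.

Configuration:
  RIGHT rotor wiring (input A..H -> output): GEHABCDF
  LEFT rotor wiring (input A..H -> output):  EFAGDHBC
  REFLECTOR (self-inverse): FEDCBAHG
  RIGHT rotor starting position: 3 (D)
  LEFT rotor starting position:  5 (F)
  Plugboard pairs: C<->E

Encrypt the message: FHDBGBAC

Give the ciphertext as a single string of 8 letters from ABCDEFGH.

Char 1 ('F'): step: R->4, L=5; F->plug->F->R->A->L->C->refl->D->L'->F->R'->A->plug->A
Char 2 ('H'): step: R->5, L=5; H->plug->H->R->E->L->A->refl->F->L'->C->R'->F->plug->F
Char 3 ('D'): step: R->6, L=5; D->plug->D->R->G->L->B->refl->E->L'->B->R'->E->plug->C
Char 4 ('B'): step: R->7, L=5; B->plug->B->R->H->L->G->refl->H->L'->D->R'->G->plug->G
Char 5 ('G'): step: R->0, L->6 (L advanced); G->plug->G->R->D->L->H->refl->G->L'->C->R'->F->plug->F
Char 6 ('B'): step: R->1, L=6; B->plug->B->R->G->L->F->refl->A->L'->F->R'->H->plug->H
Char 7 ('A'): step: R->2, L=6; A->plug->A->R->F->L->A->refl->F->L'->G->R'->B->plug->B
Char 8 ('C'): step: R->3, L=6; C->plug->E->R->C->L->G->refl->H->L'->D->R'->F->plug->F

Answer: AFCGFHBF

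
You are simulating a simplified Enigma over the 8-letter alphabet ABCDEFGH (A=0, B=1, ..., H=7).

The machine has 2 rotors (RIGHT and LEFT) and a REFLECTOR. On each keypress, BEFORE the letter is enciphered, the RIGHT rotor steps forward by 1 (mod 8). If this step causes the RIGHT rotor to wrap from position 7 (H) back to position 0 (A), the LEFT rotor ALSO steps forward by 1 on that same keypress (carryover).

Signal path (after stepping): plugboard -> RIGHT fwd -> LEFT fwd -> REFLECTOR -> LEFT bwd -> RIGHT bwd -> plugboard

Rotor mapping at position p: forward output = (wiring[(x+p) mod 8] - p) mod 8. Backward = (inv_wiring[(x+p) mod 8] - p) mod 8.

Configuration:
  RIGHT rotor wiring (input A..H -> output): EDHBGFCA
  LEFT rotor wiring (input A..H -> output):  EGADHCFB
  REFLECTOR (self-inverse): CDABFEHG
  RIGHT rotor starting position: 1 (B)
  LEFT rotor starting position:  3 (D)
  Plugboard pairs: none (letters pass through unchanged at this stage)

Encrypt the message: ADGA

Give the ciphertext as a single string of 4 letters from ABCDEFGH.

Answer: FFEC

Derivation:
Char 1 ('A'): step: R->2, L=3; A->plug->A->R->F->L->B->refl->D->L'->G->R'->F->plug->F
Char 2 ('D'): step: R->3, L=3; D->plug->D->R->H->L->F->refl->E->L'->B->R'->F->plug->F
Char 3 ('G'): step: R->4, L=3; G->plug->G->R->D->L->C->refl->A->L'->A->R'->E->plug->E
Char 4 ('A'): step: R->5, L=3; A->plug->A->R->A->L->A->refl->C->L'->D->R'->C->plug->C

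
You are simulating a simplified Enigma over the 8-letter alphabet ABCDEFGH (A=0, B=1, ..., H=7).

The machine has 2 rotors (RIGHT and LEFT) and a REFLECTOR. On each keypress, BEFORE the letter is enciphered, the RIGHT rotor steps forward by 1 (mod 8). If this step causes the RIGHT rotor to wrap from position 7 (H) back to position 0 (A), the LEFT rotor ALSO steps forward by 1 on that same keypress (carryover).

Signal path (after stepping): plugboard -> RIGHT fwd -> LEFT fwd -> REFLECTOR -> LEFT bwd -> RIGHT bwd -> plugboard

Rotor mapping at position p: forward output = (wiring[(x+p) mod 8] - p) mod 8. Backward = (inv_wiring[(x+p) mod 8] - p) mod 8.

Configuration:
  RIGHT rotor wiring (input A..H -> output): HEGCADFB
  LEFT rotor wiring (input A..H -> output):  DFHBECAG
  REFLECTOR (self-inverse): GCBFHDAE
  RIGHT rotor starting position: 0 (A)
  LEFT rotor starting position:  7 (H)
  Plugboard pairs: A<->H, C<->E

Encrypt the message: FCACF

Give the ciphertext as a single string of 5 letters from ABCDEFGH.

Char 1 ('F'): step: R->1, L=7; F->plug->F->R->E->L->C->refl->B->L'->H->R'->D->plug->D
Char 2 ('C'): step: R->2, L=7; C->plug->E->R->D->L->A->refl->G->L'->C->R'->H->plug->A
Char 3 ('A'): step: R->3, L=7; A->plug->H->R->D->L->A->refl->G->L'->C->R'->D->plug->D
Char 4 ('C'): step: R->4, L=7; C->plug->E->R->D->L->A->refl->G->L'->C->R'->G->plug->G
Char 5 ('F'): step: R->5, L=7; F->plug->F->R->B->L->E->refl->H->L'->A->R'->B->plug->B

Answer: DADGB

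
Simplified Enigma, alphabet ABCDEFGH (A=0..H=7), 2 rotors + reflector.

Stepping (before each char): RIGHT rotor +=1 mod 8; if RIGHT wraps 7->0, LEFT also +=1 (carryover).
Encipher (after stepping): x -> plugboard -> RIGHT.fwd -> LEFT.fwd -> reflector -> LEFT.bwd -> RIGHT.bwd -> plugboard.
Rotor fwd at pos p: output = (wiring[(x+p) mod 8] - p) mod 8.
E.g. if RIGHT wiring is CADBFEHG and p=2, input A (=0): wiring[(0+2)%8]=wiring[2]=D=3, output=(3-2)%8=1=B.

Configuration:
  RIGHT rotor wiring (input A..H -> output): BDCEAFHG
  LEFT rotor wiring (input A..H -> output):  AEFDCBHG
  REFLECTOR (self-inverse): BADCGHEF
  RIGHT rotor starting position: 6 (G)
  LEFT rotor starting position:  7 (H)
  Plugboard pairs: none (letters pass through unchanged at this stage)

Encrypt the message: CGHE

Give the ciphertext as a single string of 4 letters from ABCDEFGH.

Char 1 ('C'): step: R->7, L=7; C->plug->C->R->E->L->E->refl->G->L'->D->R'->D->plug->D
Char 2 ('G'): step: R->0, L->0 (L advanced); G->plug->G->R->H->L->G->refl->E->L'->B->R'->A->plug->A
Char 3 ('H'): step: R->1, L=0; H->plug->H->R->A->L->A->refl->B->L'->F->R'->G->plug->G
Char 4 ('E'): step: R->2, L=0; E->plug->E->R->F->L->B->refl->A->L'->A->R'->A->plug->A

Answer: DAGA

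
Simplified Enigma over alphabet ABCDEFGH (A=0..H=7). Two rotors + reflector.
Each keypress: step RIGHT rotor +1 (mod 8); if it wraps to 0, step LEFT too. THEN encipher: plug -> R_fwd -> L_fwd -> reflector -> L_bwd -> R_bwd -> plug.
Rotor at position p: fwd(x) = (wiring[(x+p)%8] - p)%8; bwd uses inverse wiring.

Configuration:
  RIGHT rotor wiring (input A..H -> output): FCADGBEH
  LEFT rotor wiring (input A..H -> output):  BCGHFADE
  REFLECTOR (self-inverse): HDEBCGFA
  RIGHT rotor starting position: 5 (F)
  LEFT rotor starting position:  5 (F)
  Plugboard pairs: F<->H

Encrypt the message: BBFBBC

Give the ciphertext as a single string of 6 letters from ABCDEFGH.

Char 1 ('B'): step: R->6, L=5; B->plug->B->R->B->L->G->refl->F->L'->E->R'->D->plug->D
Char 2 ('B'): step: R->7, L=5; B->plug->B->R->G->L->C->refl->E->L'->D->R'->C->plug->C
Char 3 ('F'): step: R->0, L->6 (L advanced); F->plug->H->R->H->L->C->refl->E->L'->D->R'->D->plug->D
Char 4 ('B'): step: R->1, L=6; B->plug->B->R->H->L->C->refl->E->L'->D->R'->F->plug->H
Char 5 ('B'): step: R->2, L=6; B->plug->B->R->B->L->G->refl->F->L'->A->R'->H->plug->F
Char 6 ('C'): step: R->3, L=6; C->plug->C->R->G->L->H->refl->A->L'->E->R'->E->plug->E

Answer: DCDHFE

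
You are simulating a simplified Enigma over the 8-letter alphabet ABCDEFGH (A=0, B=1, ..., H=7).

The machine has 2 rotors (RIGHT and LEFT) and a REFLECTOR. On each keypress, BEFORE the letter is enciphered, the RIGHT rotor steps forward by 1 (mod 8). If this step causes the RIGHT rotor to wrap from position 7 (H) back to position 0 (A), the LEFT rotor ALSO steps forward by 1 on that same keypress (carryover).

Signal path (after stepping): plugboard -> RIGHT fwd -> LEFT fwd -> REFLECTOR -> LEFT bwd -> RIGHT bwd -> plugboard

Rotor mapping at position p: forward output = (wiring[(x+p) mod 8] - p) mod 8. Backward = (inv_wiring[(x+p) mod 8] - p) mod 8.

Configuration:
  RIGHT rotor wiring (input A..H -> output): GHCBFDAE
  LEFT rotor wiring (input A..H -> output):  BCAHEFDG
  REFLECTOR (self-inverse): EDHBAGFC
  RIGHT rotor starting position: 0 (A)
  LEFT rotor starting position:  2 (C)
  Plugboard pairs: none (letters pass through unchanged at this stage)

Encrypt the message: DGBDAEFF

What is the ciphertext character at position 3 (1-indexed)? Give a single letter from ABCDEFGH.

Char 1 ('D'): step: R->1, L=2; D->plug->D->R->E->L->B->refl->D->L'->D->R'->G->plug->G
Char 2 ('G'): step: R->2, L=2; G->plug->G->R->E->L->B->refl->D->L'->D->R'->C->plug->C
Char 3 ('B'): step: R->3, L=2; B->plug->B->R->C->L->C->refl->H->L'->G->R'->A->plug->A

A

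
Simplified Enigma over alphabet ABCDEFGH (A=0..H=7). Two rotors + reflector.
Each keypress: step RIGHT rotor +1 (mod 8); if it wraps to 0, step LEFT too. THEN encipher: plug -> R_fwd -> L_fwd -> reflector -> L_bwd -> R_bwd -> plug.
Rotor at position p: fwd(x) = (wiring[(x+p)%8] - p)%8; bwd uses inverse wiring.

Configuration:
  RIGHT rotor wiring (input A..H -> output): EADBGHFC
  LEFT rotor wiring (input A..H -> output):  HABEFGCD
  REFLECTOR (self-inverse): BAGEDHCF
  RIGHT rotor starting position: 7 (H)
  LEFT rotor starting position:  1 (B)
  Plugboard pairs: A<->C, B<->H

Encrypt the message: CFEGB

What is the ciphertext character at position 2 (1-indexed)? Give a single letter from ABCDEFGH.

Char 1 ('C'): step: R->0, L->2 (L advanced); C->plug->A->R->E->L->A->refl->B->L'->F->R'->G->plug->G
Char 2 ('F'): step: R->1, L=2; F->plug->F->R->E->L->A->refl->B->L'->F->R'->D->plug->D

D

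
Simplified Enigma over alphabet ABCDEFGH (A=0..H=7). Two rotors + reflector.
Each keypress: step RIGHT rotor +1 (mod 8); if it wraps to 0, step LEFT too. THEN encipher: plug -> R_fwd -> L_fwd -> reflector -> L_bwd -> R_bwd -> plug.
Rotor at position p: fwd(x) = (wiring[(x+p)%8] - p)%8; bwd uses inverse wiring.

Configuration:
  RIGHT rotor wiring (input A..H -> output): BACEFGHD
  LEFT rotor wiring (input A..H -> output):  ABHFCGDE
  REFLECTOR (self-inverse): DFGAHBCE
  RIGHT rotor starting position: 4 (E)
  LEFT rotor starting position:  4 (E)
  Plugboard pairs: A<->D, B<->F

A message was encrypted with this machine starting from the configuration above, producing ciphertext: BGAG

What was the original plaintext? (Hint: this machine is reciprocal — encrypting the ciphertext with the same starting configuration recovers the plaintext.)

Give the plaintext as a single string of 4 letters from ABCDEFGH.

Char 1 ('B'): step: R->5, L=4; B->plug->F->R->F->L->F->refl->B->L'->H->R'->G->plug->G
Char 2 ('G'): step: R->6, L=4; G->plug->G->R->H->L->B->refl->F->L'->F->R'->B->plug->F
Char 3 ('A'): step: R->7, L=4; A->plug->D->R->D->L->A->refl->D->L'->G->R'->F->plug->B
Char 4 ('G'): step: R->0, L->5 (L advanced); G->plug->G->R->H->L->F->refl->B->L'->A->R'->B->plug->F

Answer: GFBF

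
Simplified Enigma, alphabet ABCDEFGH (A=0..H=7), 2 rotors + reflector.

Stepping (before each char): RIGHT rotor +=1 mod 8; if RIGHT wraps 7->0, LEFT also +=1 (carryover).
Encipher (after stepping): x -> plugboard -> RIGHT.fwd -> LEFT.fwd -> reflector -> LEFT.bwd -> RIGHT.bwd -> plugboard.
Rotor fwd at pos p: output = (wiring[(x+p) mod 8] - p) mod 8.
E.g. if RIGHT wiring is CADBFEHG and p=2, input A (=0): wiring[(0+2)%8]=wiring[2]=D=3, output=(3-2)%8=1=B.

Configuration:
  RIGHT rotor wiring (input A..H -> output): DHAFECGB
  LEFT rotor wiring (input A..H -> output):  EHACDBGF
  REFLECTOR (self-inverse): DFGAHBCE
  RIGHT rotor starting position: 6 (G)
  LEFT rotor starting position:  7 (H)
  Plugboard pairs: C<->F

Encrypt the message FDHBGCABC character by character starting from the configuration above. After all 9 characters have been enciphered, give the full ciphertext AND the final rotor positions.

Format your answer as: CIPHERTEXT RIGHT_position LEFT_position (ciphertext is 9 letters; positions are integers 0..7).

Answer: EBFAABHGH 7 0

Derivation:
Char 1 ('F'): step: R->7, L=7; F->plug->C->R->A->L->G->refl->C->L'->G->R'->E->plug->E
Char 2 ('D'): step: R->0, L->0 (L advanced); D->plug->D->R->F->L->B->refl->F->L'->H->R'->B->plug->B
Char 3 ('H'): step: R->1, L=0; H->plug->H->R->C->L->A->refl->D->L'->E->R'->C->plug->F
Char 4 ('B'): step: R->2, L=0; B->plug->B->R->D->L->C->refl->G->L'->G->R'->A->plug->A
Char 5 ('G'): step: R->3, L=0; G->plug->G->R->E->L->D->refl->A->L'->C->R'->A->plug->A
Char 6 ('C'): step: R->4, L=0; C->plug->F->R->D->L->C->refl->G->L'->G->R'->B->plug->B
Char 7 ('A'): step: R->5, L=0; A->plug->A->R->F->L->B->refl->F->L'->H->R'->H->plug->H
Char 8 ('B'): step: R->6, L=0; B->plug->B->R->D->L->C->refl->G->L'->G->R'->G->plug->G
Char 9 ('C'): step: R->7, L=0; C->plug->F->R->F->L->B->refl->F->L'->H->R'->H->plug->H
Final: ciphertext=EBFAABHGH, RIGHT=7, LEFT=0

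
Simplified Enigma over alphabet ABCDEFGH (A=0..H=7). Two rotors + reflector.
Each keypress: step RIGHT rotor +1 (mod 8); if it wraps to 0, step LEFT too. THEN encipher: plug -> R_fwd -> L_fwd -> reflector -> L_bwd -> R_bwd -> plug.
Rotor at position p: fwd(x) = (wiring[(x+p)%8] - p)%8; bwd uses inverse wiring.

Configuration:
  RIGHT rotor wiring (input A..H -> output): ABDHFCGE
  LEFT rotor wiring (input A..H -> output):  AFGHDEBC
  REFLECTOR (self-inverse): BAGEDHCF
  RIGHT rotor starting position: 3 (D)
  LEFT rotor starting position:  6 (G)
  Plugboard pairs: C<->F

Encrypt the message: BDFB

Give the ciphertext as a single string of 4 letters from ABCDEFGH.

Char 1 ('B'): step: R->4, L=6; B->plug->B->R->G->L->F->refl->H->L'->D->R'->H->plug->H
Char 2 ('D'): step: R->5, L=6; D->plug->D->R->D->L->H->refl->F->L'->G->R'->F->plug->C
Char 3 ('F'): step: R->6, L=6; F->plug->C->R->C->L->C->refl->G->L'->H->R'->G->plug->G
Char 4 ('B'): step: R->7, L=6; B->plug->B->R->B->L->E->refl->D->L'->A->R'->E->plug->E

Answer: HCGE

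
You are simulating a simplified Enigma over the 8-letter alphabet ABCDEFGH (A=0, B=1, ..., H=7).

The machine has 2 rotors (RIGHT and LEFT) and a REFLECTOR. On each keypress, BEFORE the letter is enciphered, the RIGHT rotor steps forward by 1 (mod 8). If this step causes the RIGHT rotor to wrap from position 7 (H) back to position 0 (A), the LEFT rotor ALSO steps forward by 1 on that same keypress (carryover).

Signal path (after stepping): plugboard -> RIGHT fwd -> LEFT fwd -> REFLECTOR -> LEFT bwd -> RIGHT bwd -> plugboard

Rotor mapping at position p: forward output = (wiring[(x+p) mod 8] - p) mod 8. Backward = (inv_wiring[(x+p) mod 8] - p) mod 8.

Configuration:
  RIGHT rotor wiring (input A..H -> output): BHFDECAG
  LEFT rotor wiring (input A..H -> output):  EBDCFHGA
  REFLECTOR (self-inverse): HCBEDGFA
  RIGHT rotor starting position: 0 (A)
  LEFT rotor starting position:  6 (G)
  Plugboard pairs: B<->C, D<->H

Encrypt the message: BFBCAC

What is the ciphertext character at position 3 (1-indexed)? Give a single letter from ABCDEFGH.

Char 1 ('B'): step: R->1, L=6; B->plug->C->R->C->L->G->refl->F->L'->E->R'->B->plug->C
Char 2 ('F'): step: R->2, L=6; F->plug->F->R->E->L->F->refl->G->L'->C->R'->C->plug->B
Char 3 ('B'): step: R->3, L=6; B->plug->C->R->H->L->B->refl->C->L'->B->R'->B->plug->C

C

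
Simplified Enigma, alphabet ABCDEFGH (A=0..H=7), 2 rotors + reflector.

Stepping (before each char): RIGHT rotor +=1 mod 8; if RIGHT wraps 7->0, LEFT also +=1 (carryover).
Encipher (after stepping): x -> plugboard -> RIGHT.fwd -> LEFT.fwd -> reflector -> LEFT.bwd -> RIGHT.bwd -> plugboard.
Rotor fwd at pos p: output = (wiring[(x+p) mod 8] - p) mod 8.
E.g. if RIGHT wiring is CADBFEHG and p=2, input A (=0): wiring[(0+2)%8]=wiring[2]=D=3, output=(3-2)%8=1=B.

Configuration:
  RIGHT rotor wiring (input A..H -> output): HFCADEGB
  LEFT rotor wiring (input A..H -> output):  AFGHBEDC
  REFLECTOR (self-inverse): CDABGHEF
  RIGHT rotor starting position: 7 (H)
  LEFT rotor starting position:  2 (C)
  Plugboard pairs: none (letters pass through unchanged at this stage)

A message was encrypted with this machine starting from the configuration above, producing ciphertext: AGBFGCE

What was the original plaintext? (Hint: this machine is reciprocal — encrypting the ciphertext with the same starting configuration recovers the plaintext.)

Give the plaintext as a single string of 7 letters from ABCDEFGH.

Answer: CBHAEFG

Derivation:
Char 1 ('A'): step: R->0, L->3 (L advanced); A->plug->A->R->H->L->D->refl->B->L'->C->R'->C->plug->C
Char 2 ('G'): step: R->1, L=3; G->plug->G->R->A->L->E->refl->G->L'->B->R'->B->plug->B
Char 3 ('B'): step: R->2, L=3; B->plug->B->R->G->L->C->refl->A->L'->D->R'->H->plug->H
Char 4 ('F'): step: R->3, L=3; F->plug->F->R->E->L->H->refl->F->L'->F->R'->A->plug->A
Char 5 ('G'): step: R->4, L=3; G->plug->G->R->G->L->C->refl->A->L'->D->R'->E->plug->E
Char 6 ('C'): step: R->5, L=3; C->plug->C->R->E->L->H->refl->F->L'->F->R'->F->plug->F
Char 7 ('E'): step: R->6, L=3; E->plug->E->R->E->L->H->refl->F->L'->F->R'->G->plug->G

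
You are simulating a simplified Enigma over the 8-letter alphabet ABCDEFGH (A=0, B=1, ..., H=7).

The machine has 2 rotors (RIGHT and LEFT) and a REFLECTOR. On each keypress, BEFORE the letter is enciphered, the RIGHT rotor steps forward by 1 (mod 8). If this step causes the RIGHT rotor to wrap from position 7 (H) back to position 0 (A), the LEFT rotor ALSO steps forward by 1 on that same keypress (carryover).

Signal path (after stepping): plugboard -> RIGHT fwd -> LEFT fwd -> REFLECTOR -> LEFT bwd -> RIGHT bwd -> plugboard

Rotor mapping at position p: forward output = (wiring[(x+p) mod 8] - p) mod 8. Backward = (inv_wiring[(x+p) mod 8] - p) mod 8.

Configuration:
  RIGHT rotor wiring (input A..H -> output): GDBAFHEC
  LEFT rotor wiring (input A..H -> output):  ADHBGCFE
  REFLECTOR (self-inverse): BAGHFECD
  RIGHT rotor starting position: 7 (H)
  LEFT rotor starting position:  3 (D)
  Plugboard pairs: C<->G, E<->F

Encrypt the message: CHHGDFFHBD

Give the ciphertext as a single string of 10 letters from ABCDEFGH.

Char 1 ('C'): step: R->0, L->4 (L advanced); C->plug->G->R->E->L->E->refl->F->L'->H->R'->F->plug->E
Char 2 ('H'): step: R->1, L=4; H->plug->H->R->F->L->H->refl->D->L'->G->R'->E->plug->F
Char 3 ('H'): step: R->2, L=4; H->plug->H->R->B->L->G->refl->C->L'->A->R'->F->plug->E
Char 4 ('G'): step: R->3, L=4; G->plug->C->R->E->L->E->refl->F->L'->H->R'->E->plug->F
Char 5 ('D'): step: R->4, L=4; D->plug->D->R->G->L->D->refl->H->L'->F->R'->G->plug->C
Char 6 ('F'): step: R->5, L=4; F->plug->E->R->G->L->D->refl->H->L'->F->R'->C->plug->G
Char 7 ('F'): step: R->6, L=4; F->plug->E->R->D->L->A->refl->B->L'->C->R'->F->plug->E
Char 8 ('H'): step: R->7, L=4; H->plug->H->R->F->L->H->refl->D->L'->G->R'->F->plug->E
Char 9 ('B'): step: R->0, L->5 (L advanced); B->plug->B->R->D->L->D->refl->H->L'->C->R'->H->plug->H
Char 10 ('D'): step: R->1, L=5; D->plug->D->R->E->L->G->refl->C->L'->F->R'->H->plug->H

Answer: EFEFCGEEHH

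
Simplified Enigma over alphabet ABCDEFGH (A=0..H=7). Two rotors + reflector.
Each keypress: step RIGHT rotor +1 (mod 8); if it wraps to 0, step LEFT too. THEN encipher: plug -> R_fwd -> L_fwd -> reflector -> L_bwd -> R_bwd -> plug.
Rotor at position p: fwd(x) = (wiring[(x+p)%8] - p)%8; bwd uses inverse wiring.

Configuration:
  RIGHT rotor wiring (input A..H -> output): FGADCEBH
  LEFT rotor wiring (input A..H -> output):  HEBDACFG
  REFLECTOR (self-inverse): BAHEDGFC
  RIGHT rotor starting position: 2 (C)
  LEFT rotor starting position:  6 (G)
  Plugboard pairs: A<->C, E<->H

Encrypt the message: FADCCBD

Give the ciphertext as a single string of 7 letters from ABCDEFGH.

Answer: ADGFBFC

Derivation:
Char 1 ('F'): step: R->3, L=6; F->plug->F->R->C->L->B->refl->A->L'->B->R'->C->plug->A
Char 2 ('A'): step: R->4, L=6; A->plug->C->R->F->L->F->refl->G->L'->D->R'->D->plug->D
Char 3 ('D'): step: R->5, L=6; D->plug->D->R->A->L->H->refl->C->L'->G->R'->G->plug->G
Char 4 ('C'): step: R->6, L=6; C->plug->A->R->D->L->G->refl->F->L'->F->R'->F->plug->F
Char 5 ('C'): step: R->7, L=6; C->plug->A->R->A->L->H->refl->C->L'->G->R'->B->plug->B
Char 6 ('B'): step: R->0, L->7 (L advanced); B->plug->B->R->G->L->D->refl->E->L'->E->R'->F->plug->F
Char 7 ('D'): step: R->1, L=7; D->plug->D->R->B->L->A->refl->B->L'->F->R'->A->plug->C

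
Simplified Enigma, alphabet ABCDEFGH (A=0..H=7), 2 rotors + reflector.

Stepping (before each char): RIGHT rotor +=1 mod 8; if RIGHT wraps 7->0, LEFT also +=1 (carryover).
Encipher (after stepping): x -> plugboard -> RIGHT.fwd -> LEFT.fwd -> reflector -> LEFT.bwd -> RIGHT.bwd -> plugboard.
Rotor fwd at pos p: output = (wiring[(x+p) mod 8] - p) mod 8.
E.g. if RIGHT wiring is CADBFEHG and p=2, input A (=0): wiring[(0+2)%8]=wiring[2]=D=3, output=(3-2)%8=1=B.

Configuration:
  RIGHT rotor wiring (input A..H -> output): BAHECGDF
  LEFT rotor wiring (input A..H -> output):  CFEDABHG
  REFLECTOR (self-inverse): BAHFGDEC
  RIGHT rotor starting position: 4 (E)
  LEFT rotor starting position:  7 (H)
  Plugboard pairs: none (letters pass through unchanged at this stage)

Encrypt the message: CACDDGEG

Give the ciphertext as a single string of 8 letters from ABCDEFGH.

Answer: BBFHCBBD

Derivation:
Char 1 ('C'): step: R->5, L=7; C->plug->C->R->A->L->H->refl->C->L'->G->R'->B->plug->B
Char 2 ('A'): step: R->6, L=7; A->plug->A->R->F->L->B->refl->A->L'->H->R'->B->plug->B
Char 3 ('C'): step: R->7, L=7; C->plug->C->R->B->L->D->refl->F->L'->D->R'->F->plug->F
Char 4 ('D'): step: R->0, L->0 (L advanced); D->plug->D->R->E->L->A->refl->B->L'->F->R'->H->plug->H
Char 5 ('D'): step: R->1, L=0; D->plug->D->R->B->L->F->refl->D->L'->D->R'->C->plug->C
Char 6 ('G'): step: R->2, L=0; G->plug->G->R->H->L->G->refl->E->L'->C->R'->B->plug->B
Char 7 ('E'): step: R->3, L=0; E->plug->E->R->C->L->E->refl->G->L'->H->R'->B->plug->B
Char 8 ('G'): step: R->4, L=0; G->plug->G->R->D->L->D->refl->F->L'->B->R'->D->plug->D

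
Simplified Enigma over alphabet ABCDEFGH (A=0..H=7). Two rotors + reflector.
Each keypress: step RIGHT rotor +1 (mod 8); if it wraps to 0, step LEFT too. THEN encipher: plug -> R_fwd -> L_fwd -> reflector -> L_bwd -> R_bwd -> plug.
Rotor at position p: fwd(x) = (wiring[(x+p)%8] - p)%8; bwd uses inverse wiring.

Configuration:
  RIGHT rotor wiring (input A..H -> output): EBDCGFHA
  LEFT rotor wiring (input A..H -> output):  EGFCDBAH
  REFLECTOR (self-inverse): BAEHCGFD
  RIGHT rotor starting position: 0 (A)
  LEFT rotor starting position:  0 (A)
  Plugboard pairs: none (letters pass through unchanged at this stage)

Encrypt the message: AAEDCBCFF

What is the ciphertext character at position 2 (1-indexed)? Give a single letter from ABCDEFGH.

Char 1 ('A'): step: R->1, L=0; A->plug->A->R->A->L->E->refl->C->L'->D->R'->H->plug->H
Char 2 ('A'): step: R->2, L=0; A->plug->A->R->B->L->G->refl->F->L'->C->R'->G->plug->G

G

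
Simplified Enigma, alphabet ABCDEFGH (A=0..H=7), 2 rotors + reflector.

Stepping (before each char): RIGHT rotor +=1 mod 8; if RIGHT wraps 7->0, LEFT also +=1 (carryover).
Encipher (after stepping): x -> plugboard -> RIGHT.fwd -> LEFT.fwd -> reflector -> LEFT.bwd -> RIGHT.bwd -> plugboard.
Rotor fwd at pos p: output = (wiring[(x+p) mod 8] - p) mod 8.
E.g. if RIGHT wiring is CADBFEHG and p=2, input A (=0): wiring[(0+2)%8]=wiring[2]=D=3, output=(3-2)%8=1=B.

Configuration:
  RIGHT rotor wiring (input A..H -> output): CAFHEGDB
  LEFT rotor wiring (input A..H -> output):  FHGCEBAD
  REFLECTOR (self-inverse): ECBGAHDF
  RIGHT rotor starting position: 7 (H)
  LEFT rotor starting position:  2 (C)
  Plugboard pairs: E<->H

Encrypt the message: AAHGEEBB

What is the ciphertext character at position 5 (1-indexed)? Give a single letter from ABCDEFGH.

Char 1 ('A'): step: R->0, L->3 (L advanced); A->plug->A->R->C->L->G->refl->D->L'->H->R'->D->plug->D
Char 2 ('A'): step: R->1, L=3; A->plug->A->R->H->L->D->refl->G->L'->C->R'->F->plug->F
Char 3 ('H'): step: R->2, L=3; H->plug->E->R->B->L->B->refl->C->L'->F->R'->B->plug->B
Char 4 ('G'): step: R->3, L=3; G->plug->G->R->F->L->C->refl->B->L'->B->R'->B->plug->B
Char 5 ('E'): step: R->4, L=3; E->plug->H->R->D->L->F->refl->H->L'->A->R'->A->plug->A

A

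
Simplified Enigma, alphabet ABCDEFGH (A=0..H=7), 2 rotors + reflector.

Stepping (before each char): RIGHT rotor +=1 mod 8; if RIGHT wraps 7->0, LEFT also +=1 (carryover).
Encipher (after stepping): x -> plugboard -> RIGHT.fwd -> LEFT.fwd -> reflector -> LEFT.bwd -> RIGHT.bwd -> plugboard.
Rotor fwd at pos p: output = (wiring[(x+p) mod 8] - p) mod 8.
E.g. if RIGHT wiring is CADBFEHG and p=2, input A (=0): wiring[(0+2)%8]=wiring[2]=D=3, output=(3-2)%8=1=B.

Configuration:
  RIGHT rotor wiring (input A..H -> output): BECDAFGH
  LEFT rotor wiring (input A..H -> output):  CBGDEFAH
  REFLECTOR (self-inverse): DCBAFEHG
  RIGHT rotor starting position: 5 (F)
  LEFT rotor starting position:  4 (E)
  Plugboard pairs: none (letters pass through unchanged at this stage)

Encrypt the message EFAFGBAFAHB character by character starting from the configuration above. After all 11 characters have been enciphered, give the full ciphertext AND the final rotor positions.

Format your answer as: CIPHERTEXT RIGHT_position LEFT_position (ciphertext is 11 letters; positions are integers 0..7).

Char 1 ('E'): step: R->6, L=4; E->plug->E->R->E->L->G->refl->H->L'->H->R'->H->plug->H
Char 2 ('F'): step: R->7, L=4; F->plug->F->R->B->L->B->refl->C->L'->G->R'->G->plug->G
Char 3 ('A'): step: R->0, L->5 (L advanced); A->plug->A->R->B->L->D->refl->A->L'->A->R'->E->plug->E
Char 4 ('F'): step: R->1, L=5; F->plug->F->R->F->L->B->refl->C->L'->C->R'->C->plug->C
Char 5 ('G'): step: R->2, L=5; G->plug->G->R->H->L->H->refl->G->L'->G->R'->C->plug->C
Char 6 ('B'): step: R->3, L=5; B->plug->B->R->F->L->B->refl->C->L'->C->R'->C->plug->C
Char 7 ('A'): step: R->4, L=5; A->plug->A->R->E->L->E->refl->F->L'->D->R'->D->plug->D
Char 8 ('F'): step: R->5, L=5; F->plug->F->R->F->L->B->refl->C->L'->C->R'->C->plug->C
Char 9 ('A'): step: R->6, L=5; A->plug->A->R->A->L->A->refl->D->L'->B->R'->B->plug->B
Char 10 ('H'): step: R->7, L=5; H->plug->H->R->H->L->H->refl->G->L'->G->R'->G->plug->G
Char 11 ('B'): step: R->0, L->6 (L advanced); B->plug->B->R->E->L->A->refl->D->L'->D->R'->D->plug->D
Final: ciphertext=HGECCCDCBGD, RIGHT=0, LEFT=6

Answer: HGECCCDCBGD 0 6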